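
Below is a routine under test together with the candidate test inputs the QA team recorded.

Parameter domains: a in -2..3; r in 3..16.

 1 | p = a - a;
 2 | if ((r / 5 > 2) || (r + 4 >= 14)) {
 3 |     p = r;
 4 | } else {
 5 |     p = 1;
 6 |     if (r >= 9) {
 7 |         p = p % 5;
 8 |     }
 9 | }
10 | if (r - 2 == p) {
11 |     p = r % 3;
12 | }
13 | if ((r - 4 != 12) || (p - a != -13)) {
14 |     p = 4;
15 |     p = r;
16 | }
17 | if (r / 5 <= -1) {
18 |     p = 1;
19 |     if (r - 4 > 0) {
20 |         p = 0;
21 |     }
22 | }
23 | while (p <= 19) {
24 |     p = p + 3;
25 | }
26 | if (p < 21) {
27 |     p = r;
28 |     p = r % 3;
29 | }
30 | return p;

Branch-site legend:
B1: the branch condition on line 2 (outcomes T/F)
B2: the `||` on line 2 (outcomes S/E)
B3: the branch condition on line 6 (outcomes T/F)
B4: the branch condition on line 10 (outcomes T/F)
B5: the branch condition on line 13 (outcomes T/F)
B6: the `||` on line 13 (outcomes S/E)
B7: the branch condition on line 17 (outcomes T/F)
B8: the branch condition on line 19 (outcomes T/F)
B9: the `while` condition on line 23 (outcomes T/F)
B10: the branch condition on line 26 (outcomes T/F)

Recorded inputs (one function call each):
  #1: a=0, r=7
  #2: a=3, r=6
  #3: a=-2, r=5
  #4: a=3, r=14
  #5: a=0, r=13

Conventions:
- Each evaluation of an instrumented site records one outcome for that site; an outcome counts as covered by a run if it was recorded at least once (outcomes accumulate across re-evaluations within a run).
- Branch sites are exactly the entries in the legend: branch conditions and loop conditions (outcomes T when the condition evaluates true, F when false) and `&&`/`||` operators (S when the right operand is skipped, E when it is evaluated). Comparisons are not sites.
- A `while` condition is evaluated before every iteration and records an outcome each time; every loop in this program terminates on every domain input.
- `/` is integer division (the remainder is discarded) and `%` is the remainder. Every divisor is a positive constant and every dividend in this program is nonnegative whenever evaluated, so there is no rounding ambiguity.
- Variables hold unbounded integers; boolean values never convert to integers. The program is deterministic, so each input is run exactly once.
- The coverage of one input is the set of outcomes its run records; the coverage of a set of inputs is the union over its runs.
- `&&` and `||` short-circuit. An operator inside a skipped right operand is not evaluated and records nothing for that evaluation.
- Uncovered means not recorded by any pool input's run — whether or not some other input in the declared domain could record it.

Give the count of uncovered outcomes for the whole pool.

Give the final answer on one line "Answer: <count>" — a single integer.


input #1 (a=0, r=7): covers B1=F, B2=E, B3=F, B4=F, B5=T, B6=S, B7=F, B9=T, B9=F, B10=F
input #2 (a=3, r=6): covers B1=F, B2=E, B3=F, B4=F, B5=T, B6=S, B7=F, B9=T, B9=F, B10=F
input #3 (a=-2, r=5): covers B1=F, B2=E, B3=F, B4=F, B5=T, B6=S, B7=F, B9=T, B9=F, B10=T
input #4 (a=3, r=14): covers B1=T, B2=E, B4=F, B5=T, B6=S, B7=F, B9=T, B9=F, B10=T
input #5 (a=0, r=13): covers B1=T, B2=E, B4=F, B5=T, B6=S, B7=F, B9=T, B9=F, B10=F
union over the pool: B1=T, B1=F, B2=E, B3=F, B4=F, B5=T, B6=S, B7=F, B9=T, B9=F, B10=T, B10=F
uncovered (8 of 20): B2=S, B3=T, B4=T, B5=F, B6=E, B7=T, B8=T, B8=F
Answer: 8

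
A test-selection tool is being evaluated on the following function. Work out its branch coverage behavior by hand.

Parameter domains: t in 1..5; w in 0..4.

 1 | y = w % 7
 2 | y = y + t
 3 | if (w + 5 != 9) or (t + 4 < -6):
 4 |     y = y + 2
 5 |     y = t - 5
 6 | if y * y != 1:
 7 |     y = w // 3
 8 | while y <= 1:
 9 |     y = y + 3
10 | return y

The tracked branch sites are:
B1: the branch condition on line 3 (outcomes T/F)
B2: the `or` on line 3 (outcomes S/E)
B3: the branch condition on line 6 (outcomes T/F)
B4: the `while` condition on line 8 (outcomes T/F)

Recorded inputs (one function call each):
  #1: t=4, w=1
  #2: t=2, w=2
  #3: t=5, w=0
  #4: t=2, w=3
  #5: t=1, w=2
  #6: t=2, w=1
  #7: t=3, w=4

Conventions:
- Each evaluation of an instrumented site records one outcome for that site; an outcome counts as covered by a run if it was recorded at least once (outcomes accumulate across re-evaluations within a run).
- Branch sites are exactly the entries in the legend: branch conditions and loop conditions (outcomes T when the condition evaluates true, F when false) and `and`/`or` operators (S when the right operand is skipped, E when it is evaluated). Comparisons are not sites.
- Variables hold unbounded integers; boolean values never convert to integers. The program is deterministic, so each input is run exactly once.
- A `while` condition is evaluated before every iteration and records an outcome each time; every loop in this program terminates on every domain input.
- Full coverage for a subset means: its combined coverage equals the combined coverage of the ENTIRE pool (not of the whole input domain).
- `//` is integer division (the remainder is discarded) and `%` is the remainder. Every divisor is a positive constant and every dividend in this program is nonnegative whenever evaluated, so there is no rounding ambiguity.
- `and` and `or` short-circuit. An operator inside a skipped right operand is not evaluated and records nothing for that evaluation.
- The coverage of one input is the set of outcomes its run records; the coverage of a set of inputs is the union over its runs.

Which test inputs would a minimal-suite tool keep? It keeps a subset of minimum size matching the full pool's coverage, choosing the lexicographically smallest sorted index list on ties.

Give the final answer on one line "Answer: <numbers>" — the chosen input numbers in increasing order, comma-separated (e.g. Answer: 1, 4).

run #1 (t=4, w=1) runs B2->S, B1->T, B3->F, B4->T, B4->F; records B1=T, B2=S, B3=F, B4=T, B4=F
run #2 (t=2, w=2) runs B2->S, B1->T, B3->T, B4->T, B4->F; records B1=T, B2=S, B3=T, B4=T, B4=F
run #3 (t=5, w=0) runs B2->S, B1->T, B3->T, B4->T, B4->F; records B1=T, B2=S, B3=T, B4=T, B4=F
run #4 (t=2, w=3) runs B2->S, B1->T, B3->T, B4->T, B4->F; records B1=T, B2=S, B3=T, B4=T, B4=F
run #5 (t=1, w=2) runs B2->S, B1->T, B3->T, B4->T, B4->F; records B1=T, B2=S, B3=T, B4=T, B4=F
run #6 (t=2, w=1) runs B2->S, B1->T, B3->T, B4->T, B4->F; records B1=T, B2=S, B3=T, B4=T, B4=F
run #7 (t=3, w=4) runs B2->E, B1->F, B3->T, B4->T, B4->F; records B1=F, B2=E, B3=T, B4=T, B4=F
together the pool reaches 8 outcomes: B1=T, B1=F, B2=S, B2=E, B3=T, B3=F, B4=T, B4=F
size 1 is not enough: best union over all size-1 subsets is 5/8
inputs {1, 7} (size 2) cover everything; no size-2 subset with a lexicographically smaller index list covers all 8

Answer: 1, 7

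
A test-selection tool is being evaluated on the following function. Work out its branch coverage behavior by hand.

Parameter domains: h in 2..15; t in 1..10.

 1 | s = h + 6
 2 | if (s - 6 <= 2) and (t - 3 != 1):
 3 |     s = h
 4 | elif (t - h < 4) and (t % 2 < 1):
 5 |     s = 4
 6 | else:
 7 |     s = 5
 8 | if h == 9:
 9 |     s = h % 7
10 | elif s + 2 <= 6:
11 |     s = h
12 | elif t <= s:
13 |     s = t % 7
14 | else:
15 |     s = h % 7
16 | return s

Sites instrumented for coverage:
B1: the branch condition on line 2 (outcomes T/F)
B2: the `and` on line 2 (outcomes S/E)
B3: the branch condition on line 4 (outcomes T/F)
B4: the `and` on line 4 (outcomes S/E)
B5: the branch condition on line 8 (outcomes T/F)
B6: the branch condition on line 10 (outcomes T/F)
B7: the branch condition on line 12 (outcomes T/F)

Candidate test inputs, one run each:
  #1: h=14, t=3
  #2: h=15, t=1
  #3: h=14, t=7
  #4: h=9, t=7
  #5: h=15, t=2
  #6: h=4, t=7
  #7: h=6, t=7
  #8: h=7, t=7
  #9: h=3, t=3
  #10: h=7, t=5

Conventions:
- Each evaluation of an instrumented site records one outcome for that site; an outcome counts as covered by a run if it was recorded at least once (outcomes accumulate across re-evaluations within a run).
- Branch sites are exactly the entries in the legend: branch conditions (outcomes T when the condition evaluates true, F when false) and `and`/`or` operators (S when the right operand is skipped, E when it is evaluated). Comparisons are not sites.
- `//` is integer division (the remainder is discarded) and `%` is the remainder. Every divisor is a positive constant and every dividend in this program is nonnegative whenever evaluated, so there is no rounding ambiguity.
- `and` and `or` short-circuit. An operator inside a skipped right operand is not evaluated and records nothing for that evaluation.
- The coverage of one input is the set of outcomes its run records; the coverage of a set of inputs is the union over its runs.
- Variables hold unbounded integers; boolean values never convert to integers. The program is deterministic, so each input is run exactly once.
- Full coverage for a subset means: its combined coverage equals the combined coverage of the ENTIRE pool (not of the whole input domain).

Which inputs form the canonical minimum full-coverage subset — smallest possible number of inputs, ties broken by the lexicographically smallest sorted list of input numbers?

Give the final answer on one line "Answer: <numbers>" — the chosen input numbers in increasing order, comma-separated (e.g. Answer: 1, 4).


run #1 (h=14, t=3) records B1=F, B2=S, B3=F, B4=E, B5=F, B6=F, B7=T
run #2 (h=15, t=1) records B1=F, B2=S, B3=F, B4=E, B5=F, B6=F, B7=T
run #3 (h=14, t=7) records B1=F, B2=S, B3=F, B4=E, B5=F, B6=F, B7=F
run #4 (h=9, t=7) records B1=F, B2=S, B3=F, B4=E, B5=T
run #5 (h=15, t=2) records B1=F, B2=S, B3=T, B4=E, B5=F, B6=T
run #6 (h=4, t=7) records B1=F, B2=S, B3=F, B4=E, B5=F, B6=F, B7=F
run #7 (h=6, t=7) records B1=F, B2=S, B3=F, B4=E, B5=F, B6=F, B7=F
run #8 (h=7, t=7) records B1=F, B2=S, B3=F, B4=E, B5=F, B6=F, B7=F
run #9 (h=3, t=3) records B1=F, B2=S, B3=F, B4=E, B5=F, B6=F, B7=T
run #10 (h=7, t=5) records B1=F, B2=S, B3=F, B4=E, B5=F, B6=F, B7=T
pool-wide coverage (11 outcomes): B1=F, B2=S, B3=T, B3=F, B4=E, B5=T, B5=F, B6=T, B6=F, B7=T, B7=F
checked all size-1 subsets: none covers 11 outcomes (max 7/11)
checked all size-2 subsets: none covers 11 outcomes (max 9/11)
checked all size-3 subsets: none covers 11 outcomes (max 10/11)
inputs {1, 3, 4, 5} (size 4) cover everything; no size-4 subset with a lexicographically smaller index list covers all 11
Answer: 1, 3, 4, 5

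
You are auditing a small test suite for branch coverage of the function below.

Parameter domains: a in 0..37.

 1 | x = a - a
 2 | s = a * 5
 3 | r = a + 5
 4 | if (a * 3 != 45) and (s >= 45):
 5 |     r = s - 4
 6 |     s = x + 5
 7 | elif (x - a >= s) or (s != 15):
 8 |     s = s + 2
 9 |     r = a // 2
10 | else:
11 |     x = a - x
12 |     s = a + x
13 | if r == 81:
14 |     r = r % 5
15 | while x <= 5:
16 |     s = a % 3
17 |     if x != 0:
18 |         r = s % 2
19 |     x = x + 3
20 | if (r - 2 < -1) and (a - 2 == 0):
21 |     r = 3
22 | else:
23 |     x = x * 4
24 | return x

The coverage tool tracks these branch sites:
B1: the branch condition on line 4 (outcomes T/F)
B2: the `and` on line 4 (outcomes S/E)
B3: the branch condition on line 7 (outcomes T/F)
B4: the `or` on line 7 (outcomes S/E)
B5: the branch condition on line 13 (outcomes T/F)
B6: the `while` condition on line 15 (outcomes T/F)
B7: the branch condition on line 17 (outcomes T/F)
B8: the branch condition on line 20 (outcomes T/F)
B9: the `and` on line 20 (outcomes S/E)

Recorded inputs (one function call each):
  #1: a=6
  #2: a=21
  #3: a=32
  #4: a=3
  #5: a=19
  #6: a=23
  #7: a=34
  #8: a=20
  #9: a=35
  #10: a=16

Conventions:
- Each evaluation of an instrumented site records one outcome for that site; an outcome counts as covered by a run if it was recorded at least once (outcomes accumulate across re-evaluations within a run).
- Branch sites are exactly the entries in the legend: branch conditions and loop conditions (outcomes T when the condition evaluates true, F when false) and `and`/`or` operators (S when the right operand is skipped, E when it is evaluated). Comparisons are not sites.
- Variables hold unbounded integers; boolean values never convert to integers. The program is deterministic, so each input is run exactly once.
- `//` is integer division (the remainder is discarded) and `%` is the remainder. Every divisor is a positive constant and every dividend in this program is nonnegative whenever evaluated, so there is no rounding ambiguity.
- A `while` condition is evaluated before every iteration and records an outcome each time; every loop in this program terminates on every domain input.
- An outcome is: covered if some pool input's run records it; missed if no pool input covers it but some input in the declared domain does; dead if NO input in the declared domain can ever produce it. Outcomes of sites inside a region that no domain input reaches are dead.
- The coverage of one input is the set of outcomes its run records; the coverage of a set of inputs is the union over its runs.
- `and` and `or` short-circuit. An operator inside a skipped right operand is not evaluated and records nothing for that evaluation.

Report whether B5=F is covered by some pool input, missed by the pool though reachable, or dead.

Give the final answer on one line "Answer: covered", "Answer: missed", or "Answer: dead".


B5=F is recorded by pool input(s) 1, 2, 3, 4, 5, 6, 7, 8, 9, 10 -> covered
Answer: covered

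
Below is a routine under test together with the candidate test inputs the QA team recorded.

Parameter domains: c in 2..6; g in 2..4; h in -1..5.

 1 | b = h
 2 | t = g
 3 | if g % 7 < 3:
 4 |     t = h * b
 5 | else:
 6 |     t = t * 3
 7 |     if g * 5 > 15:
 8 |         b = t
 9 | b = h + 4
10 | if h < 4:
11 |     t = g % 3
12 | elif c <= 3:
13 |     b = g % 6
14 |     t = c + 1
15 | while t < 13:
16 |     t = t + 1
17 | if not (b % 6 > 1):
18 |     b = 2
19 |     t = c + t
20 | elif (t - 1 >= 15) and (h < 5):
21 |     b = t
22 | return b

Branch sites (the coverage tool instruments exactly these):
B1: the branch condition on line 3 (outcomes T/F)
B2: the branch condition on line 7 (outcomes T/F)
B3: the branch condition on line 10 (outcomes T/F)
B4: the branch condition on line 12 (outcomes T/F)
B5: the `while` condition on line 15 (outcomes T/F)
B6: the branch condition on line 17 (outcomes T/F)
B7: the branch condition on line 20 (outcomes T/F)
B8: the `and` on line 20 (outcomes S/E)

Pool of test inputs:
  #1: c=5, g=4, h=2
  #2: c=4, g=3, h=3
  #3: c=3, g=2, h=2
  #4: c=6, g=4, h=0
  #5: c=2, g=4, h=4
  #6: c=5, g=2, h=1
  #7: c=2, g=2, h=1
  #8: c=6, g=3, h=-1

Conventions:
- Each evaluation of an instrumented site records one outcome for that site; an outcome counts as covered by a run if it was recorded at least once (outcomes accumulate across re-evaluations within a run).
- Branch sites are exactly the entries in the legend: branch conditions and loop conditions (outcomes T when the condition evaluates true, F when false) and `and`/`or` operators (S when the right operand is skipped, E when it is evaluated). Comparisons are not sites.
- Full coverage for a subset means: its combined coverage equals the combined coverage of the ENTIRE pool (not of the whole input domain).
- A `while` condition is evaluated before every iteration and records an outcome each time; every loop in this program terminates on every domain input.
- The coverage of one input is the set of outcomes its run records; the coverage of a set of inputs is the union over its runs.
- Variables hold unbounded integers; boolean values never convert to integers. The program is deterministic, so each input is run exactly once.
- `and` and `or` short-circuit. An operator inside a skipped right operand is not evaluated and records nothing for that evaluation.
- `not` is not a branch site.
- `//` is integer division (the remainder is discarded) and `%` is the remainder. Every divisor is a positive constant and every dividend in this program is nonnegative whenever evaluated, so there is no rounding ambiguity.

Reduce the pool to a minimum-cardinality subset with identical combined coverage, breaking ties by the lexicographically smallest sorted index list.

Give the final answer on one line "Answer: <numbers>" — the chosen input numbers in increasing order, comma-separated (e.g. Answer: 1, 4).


#1 (c=5, g=4, h=2) -> covered: B1=F, B2=T, B3=T, B5=T, B5=F, B6=T
#2 (c=4, g=3, h=3) -> covered: B1=F, B2=F, B3=T, B5=T, B5=F, B6=T
#3 (c=3, g=2, h=2) -> covered: B1=T, B3=T, B5=T, B5=F, B6=T
#4 (c=6, g=4, h=0) -> covered: B1=F, B2=T, B3=T, B5=T, B5=F, B6=F, B7=F, B8=S
#5 (c=2, g=4, h=4) -> covered: B1=F, B2=T, B3=F, B4=T, B5=T, B5=F, B6=F, B7=F, B8=S
#6 (c=5, g=2, h=1) -> covered: B1=T, B3=T, B5=T, B5=F, B6=F, B7=F, B8=S
#7 (c=2, g=2, h=1) -> covered: B1=T, B3=T, B5=T, B5=F, B6=F, B7=F, B8=S
#8 (c=6, g=3, h=-1) -> covered: B1=F, B2=F, B3=T, B5=T, B5=F, B6=F, B7=F, B8=S
the full pool covers 13 outcomes: B1=T, B1=F, B2=T, B2=F, B3=T, B3=F, B4=T, B5=T, B5=F, B6=T, B6=F, B7=F, B8=S
checked all size-1 subsets: none covers 13 outcomes (max 9/13)
checked all size-2 subsets: none covers 13 outcomes (max 12/13)
inputs {2, 3, 5} (size 3) cover everything; no size-3 subset with a lexicographically smaller index list covers all 13
Answer: 2, 3, 5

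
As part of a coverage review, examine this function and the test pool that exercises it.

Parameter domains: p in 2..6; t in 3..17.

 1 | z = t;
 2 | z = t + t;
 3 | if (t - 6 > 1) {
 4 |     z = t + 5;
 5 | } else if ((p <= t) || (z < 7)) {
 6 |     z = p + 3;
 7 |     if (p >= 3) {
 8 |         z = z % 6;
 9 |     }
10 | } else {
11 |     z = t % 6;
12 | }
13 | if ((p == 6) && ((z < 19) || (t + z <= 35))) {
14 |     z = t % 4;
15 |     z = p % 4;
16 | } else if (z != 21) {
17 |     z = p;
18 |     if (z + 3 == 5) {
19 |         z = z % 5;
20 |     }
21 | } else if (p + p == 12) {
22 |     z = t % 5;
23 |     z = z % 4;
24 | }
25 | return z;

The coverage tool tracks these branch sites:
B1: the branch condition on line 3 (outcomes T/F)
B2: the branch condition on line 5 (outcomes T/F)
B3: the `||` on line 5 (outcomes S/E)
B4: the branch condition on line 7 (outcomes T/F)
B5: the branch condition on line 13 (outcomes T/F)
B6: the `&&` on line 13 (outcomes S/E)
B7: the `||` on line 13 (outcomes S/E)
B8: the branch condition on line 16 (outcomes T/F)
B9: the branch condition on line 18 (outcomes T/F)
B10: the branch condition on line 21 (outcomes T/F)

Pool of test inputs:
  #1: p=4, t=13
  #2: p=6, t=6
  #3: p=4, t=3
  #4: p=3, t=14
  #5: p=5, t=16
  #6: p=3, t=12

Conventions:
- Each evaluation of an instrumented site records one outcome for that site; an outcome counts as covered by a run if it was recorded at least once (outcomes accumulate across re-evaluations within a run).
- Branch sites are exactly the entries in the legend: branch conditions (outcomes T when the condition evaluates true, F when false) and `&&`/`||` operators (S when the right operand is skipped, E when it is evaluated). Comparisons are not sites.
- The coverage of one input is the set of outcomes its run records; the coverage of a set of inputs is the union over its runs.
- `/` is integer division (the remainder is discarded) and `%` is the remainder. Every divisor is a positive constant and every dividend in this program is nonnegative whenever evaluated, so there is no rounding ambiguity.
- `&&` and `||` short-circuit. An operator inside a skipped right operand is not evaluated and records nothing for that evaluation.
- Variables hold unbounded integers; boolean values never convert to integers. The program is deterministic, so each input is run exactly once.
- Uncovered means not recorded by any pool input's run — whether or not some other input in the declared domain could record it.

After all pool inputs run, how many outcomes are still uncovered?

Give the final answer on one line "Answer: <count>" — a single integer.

test 1 (p=4, t=13) fires B1->T, B6->S, B5->F, B8->T, B9->F; hits B1=T, B5=F, B6=S, B8=T, B9=F
test 2 (p=6, t=6) fires B1->F, B3->S, B2->T, B4->T, B6->E, B7->S, B5->T; hits B1=F, B2=T, B3=S, B4=T, B5=T, B6=E, B7=S
test 3 (p=4, t=3) fires B1->F, B3->E, B2->T, B4->T, B6->S, B5->F, B8->T, B9->F; hits B1=F, B2=T, B3=E, B4=T, B5=F, B6=S, B8=T, B9=F
test 4 (p=3, t=14) fires B1->T, B6->S, B5->F, B8->T, B9->F; hits B1=T, B5=F, B6=S, B8=T, B9=F
test 5 (p=5, t=16) fires B1->T, B6->S, B5->F, B8->F, B10->F; hits B1=T, B5=F, B6=S, B8=F, B10=F
test 6 (p=3, t=12) fires B1->T, B6->S, B5->F, B8->T, B9->F; hits B1=T, B5=F, B6=S, B8=T, B9=F
union over the pool: B1=T, B1=F, B2=T, B3=S, B3=E, B4=T, B5=T, B5=F, B6=S, B6=E, B7=S, B8=T, B8=F, B9=F, B10=F
uncovered (5 of 20): B2=F, B4=F, B7=E, B9=T, B10=T

Answer: 5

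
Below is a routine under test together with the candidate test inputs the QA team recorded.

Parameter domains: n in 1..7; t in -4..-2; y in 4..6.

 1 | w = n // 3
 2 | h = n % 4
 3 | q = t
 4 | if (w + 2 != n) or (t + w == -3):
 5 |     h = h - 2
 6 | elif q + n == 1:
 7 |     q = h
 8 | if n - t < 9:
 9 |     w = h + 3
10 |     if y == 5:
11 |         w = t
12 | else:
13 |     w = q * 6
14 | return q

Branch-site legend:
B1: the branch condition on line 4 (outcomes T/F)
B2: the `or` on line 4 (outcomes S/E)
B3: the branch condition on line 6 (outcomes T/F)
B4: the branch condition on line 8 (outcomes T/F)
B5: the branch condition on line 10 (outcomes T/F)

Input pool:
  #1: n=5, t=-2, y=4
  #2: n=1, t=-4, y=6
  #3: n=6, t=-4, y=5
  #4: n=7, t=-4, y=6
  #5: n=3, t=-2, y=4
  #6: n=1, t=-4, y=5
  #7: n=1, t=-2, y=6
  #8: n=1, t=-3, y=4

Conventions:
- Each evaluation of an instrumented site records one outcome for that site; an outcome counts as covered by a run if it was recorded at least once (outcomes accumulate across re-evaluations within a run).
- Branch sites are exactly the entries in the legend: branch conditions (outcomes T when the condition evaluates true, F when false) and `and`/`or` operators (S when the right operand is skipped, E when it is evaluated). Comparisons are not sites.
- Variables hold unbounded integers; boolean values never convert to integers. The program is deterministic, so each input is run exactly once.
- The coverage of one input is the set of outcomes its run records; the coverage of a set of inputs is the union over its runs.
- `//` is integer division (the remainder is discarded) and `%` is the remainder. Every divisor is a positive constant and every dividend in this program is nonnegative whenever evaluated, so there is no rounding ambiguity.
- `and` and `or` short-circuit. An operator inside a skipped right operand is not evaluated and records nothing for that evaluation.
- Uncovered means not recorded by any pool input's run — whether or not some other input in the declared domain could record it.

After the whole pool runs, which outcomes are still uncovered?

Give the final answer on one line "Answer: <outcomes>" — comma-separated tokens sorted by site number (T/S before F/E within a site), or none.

input #1 (n=5, t=-2, y=4): covers B1=T, B2=S, B4=T, B5=F
input #2 (n=1, t=-4, y=6): covers B1=T, B2=S, B4=T, B5=F
input #3 (n=6, t=-4, y=5): covers B1=T, B2=S, B4=F
input #4 (n=7, t=-4, y=6): covers B1=T, B2=S, B4=F
input #5 (n=3, t=-2, y=4): covers B1=F, B2=E, B3=T, B4=T, B5=F
input #6 (n=1, t=-4, y=5): covers B1=T, B2=S, B4=T, B5=T
input #7 (n=1, t=-2, y=6): covers B1=T, B2=S, B4=T, B5=F
input #8 (n=1, t=-3, y=4): covers B1=T, B2=S, B4=T, B5=F
union over the pool: B1=T, B1=F, B2=S, B2=E, B3=T, B4=T, B4=F, B5=T, B5=F
uncovered (1 of 10): B3=F

Answer: B3=F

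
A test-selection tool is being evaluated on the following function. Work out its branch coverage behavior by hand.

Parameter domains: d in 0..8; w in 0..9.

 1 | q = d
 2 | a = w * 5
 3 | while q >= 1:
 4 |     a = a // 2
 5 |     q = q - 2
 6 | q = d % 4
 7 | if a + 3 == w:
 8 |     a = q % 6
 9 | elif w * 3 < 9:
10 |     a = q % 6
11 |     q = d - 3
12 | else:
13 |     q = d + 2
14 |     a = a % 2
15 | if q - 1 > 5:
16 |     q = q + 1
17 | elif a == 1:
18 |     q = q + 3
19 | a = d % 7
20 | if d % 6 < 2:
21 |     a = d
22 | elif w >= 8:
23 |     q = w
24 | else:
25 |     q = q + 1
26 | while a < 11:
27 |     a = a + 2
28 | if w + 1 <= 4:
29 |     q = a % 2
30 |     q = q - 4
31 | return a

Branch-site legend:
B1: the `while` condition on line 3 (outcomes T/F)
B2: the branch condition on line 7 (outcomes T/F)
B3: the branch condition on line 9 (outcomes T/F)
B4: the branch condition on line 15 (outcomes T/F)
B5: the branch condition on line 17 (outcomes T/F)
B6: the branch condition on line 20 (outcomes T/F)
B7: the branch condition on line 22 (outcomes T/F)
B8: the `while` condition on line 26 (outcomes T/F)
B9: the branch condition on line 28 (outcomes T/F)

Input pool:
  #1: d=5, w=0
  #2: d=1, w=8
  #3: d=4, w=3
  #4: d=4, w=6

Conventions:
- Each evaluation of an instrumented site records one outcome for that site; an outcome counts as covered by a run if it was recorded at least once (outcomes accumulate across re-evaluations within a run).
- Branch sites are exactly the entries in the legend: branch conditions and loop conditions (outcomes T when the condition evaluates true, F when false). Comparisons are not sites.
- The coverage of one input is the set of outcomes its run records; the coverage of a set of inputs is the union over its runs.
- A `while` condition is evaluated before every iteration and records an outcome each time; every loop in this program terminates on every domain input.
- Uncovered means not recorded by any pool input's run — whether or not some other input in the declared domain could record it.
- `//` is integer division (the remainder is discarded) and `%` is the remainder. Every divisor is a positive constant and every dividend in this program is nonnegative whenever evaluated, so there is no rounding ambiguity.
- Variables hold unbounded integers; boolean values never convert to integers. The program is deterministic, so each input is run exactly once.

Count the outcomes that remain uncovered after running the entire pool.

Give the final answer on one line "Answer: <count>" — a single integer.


input #1 (d=5, w=0): events B1->T, B1->T, B1->T, B1->F, B2->F, B3->T, B4->F, B5->T, B6->F, B7->F, B8->T, B8->T, B8->T, B8->F, ...; covers B1=T, B1=F, B2=F, B3=T, B4=F, B5=T, B6=F, B7=F, B8=T, B8=F, B9=T
input #2 (d=1, w=8): events B1->T, B1->F, B2->F, B3->F, B4->F, B5->F, B6->T, B8->T, B8->T, B8->T, B8->T, B8->T, B8->F, B9->F; covers B1=T, B1=F, B2=F, B3=F, B4=F, B5=F, B6=T, B8=T, B8=F, B9=F
input #3 (d=4, w=3): events B1->T, B1->T, B1->F, B2->F, B3->F, B4->F, B5->T, B6->F, B7->F, B8->T, B8->T, B8->T, B8->T, B8->F, ...; covers B1=T, B1=F, B2=F, B3=F, B4=F, B5=T, B6=F, B7=F, B8=T, B8=F, B9=T
input #4 (d=4, w=6): events B1->T, B1->T, B1->F, B2->F, B3->F, B4->F, B5->T, B6->F, B7->F, B8->T, B8->T, B8->T, B8->T, B8->F, ...; covers B1=T, B1=F, B2=F, B3=F, B4=F, B5=T, B6=F, B7=F, B8=T, B8=F, B9=F
union over the pool: B1=T, B1=F, B2=F, B3=T, B3=F, B4=F, B5=T, B5=F, B6=T, B6=F, B7=F, B8=T, B8=F, B9=T, B9=F
uncovered (3 of 18): B2=T, B4=T, B7=T
Answer: 3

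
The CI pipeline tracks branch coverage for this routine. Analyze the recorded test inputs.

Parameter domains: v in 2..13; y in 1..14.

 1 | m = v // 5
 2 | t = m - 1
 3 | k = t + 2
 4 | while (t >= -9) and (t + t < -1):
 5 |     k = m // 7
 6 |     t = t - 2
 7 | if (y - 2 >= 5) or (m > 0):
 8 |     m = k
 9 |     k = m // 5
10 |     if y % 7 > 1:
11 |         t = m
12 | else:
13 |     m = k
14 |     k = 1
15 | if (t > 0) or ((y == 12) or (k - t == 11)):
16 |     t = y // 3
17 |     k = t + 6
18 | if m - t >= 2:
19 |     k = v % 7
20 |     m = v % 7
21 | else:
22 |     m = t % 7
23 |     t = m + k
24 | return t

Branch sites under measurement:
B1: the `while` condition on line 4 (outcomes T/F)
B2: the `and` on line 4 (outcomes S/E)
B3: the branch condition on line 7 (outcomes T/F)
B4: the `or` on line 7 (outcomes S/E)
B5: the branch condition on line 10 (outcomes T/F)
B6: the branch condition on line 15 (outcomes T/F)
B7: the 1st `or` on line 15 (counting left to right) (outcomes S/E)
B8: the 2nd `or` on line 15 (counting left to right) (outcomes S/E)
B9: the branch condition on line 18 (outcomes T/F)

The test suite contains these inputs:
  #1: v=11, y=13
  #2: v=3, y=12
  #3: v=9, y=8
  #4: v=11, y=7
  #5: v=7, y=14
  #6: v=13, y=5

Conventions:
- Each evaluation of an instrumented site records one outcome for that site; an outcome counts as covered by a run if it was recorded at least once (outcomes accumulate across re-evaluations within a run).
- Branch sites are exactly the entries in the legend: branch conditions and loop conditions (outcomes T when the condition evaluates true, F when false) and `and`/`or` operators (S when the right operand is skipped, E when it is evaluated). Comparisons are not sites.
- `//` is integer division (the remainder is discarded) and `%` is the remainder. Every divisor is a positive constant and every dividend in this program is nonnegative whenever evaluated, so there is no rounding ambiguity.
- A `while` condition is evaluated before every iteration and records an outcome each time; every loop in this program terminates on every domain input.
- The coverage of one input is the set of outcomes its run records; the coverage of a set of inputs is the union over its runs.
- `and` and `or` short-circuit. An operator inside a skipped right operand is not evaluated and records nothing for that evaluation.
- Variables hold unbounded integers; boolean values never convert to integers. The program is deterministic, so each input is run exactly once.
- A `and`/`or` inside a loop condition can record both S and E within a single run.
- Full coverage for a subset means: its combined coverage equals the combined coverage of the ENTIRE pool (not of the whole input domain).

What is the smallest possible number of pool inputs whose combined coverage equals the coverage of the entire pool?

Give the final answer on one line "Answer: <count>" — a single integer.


#1 (v=11, y=13) -> B2->E, B1->F, B4->S, B3->T, B5->T, B7->S, B6->T, B9->F; covered: B1=F, B2=E, B3=T, B4=S, B5=T, B6=T, B7=S, B9=F
#2 (v=3, y=12) -> B2->E, B1->T, B2->E, B1->T, B2->E, B1->T, B2->E, B1->T, B2->E, B1->T, B2->S, B1->F, B4->S, B3->T, ...; covered: B1=T, B1=F, B2=S, B2=E, B3=T, B4=S, B5=T, B6=T, B7=E, B8=S, B9=F
#3 (v=9, y=8) -> B2->E, B1->F, B4->S, B3->T, B5->F, B7->E, B8->E, B6->F, B9->T; covered: B1=F, B2=E, B3=T, B4=S, B5=F, B6=F, B7=E, B8=E, B9=T
#4 (v=11, y=7) -> B2->E, B1->F, B4->S, B3->T, B5->F, B7->S, B6->T, B9->F; covered: B1=F, B2=E, B3=T, B4=S, B5=F, B6=T, B7=S, B9=F
#5 (v=7, y=14) -> B2->E, B1->F, B4->S, B3->T, B5->F, B7->E, B8->E, B6->F, B9->T; covered: B1=F, B2=E, B3=T, B4=S, B5=F, B6=F, B7=E, B8=E, B9=T
#6 (v=13, y=5) -> B2->E, B1->F, B4->E, B3->T, B5->T, B7->S, B6->T, B9->T; covered: B1=F, B2=E, B3=T, B4=E, B5=T, B6=T, B7=S, B9=T
the full pool covers 17 outcomes: B1=T, B1=F, B2=S, B2=E, B3=T, B4=S, B4=E, B5=T, B5=F, B6=T, B6=F, B7=S, B7=E, B8=S, B8=E, B9=T, B9=F
no size-1 subset reaches all 17 outcomes (best union: 11/17)
no size-2 subset reaches all 17 outcomes (best union: 15/17)
the canonical winner is {2, 3, 6}: size 3, full 17-outcome coverage, earliest index list among size-3 covers
Answer: 3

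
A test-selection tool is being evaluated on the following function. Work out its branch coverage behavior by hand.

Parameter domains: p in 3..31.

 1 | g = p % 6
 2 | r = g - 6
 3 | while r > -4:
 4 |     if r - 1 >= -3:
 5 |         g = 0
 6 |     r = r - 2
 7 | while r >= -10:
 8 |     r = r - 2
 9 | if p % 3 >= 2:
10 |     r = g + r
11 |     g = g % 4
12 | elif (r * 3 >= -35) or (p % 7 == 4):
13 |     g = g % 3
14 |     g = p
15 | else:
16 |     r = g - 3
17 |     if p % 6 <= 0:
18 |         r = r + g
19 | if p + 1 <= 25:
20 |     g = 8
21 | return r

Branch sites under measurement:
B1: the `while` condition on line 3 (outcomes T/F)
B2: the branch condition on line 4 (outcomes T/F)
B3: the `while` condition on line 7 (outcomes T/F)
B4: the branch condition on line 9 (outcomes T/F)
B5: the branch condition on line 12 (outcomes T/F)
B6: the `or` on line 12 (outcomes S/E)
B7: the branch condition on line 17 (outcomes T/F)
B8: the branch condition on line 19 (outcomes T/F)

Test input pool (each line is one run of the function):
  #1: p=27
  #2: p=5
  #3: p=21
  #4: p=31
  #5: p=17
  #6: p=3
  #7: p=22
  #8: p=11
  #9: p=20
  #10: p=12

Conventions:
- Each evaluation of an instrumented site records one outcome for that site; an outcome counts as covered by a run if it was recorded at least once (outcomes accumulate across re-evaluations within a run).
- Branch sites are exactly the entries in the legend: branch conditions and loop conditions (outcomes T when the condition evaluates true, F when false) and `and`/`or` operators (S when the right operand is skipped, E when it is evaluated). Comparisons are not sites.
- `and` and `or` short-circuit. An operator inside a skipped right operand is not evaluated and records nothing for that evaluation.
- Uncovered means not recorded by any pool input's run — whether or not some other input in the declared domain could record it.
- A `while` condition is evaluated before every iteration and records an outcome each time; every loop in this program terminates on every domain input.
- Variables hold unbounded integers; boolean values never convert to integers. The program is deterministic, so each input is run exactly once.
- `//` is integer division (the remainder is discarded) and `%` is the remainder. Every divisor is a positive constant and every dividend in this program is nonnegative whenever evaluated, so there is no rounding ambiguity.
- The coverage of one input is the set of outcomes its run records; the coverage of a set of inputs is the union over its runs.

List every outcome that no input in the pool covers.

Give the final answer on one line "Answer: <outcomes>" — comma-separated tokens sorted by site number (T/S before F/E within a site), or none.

input #1, p=27: events B1->T, B2->F, B1->F, B3->T, B3->T, B3->T, B3->F, B4->F, B6->S, B5->T, B8->F; outcomes B1=T, B1=F, B2=F, B3=T, B3=F, B4=F, B5=T, B6=S, B8=F
input #2, p=5: events B1->T, B2->T, B1->T, B2->F, B1->F, B3->T, B3->T, B3->T, B3->F, B4->T, B8->T; outcomes B1=T, B1=F, B2=T, B2=F, B3=T, B3=F, B4=T, B8=T
input #3, p=21: events B1->T, B2->F, B1->F, B3->T, B3->T, B3->T, B3->F, B4->F, B6->S, B5->T, B8->T; outcomes B1=T, B1=F, B2=F, B3=T, B3=F, B4=F, B5=T, B6=S, B8=T
input #4, p=31: events B1->F, B3->T, B3->T, B3->T, B3->F, B4->F, B6->S, B5->T, B8->F; outcomes B1=F, B3=T, B3=F, B4=F, B5=T, B6=S, B8=F
input #5, p=17: events B1->T, B2->T, B1->T, B2->F, B1->F, B3->T, B3->T, B3->T, B3->F, B4->T, B8->T; outcomes B1=T, B1=F, B2=T, B2=F, B3=T, B3=F, B4=T, B8=T
input #6, p=3: events B1->T, B2->F, B1->F, B3->T, B3->T, B3->T, B3->F, B4->F, B6->S, B5->T, B8->T; outcomes B1=T, B1=F, B2=F, B3=T, B3=F, B4=F, B5=T, B6=S, B8=T
input #7, p=22: events B1->T, B2->T, B1->F, B3->T, B3->T, B3->T, B3->T, B3->F, B4->F, B6->E, B5->F, B7->F, B8->T; outcomes B1=T, B1=F, B2=T, B3=T, B3=F, B4=F, B5=F, B6=E, B7=F, B8=T
input #8, p=11: events B1->T, B2->T, B1->T, B2->F, B1->F, B3->T, B3->T, B3->T, B3->F, B4->T, B8->T; outcomes B1=T, B1=F, B2=T, B2=F, B3=T, B3=F, B4=T, B8=T
input #9, p=20: events B1->F, B3->T, B3->T, B3->T, B3->T, B3->F, B4->T, B8->T; outcomes B1=F, B3=T, B3=F, B4=T, B8=T
input #10, p=12: events B1->F, B3->T, B3->T, B3->T, B3->F, B4->F, B6->E, B5->F, B7->T, B8->T; outcomes B1=F, B3=T, B3=F, B4=F, B5=F, B6=E, B7=T, B8=T
union over the pool: B1=T, B1=F, B2=T, B2=F, B3=T, B3=F, B4=T, B4=F, B5=T, B5=F, B6=S, B6=E, B7=T, B7=F, B8=T, B8=F
uncovered (0 of 16): none

Answer: none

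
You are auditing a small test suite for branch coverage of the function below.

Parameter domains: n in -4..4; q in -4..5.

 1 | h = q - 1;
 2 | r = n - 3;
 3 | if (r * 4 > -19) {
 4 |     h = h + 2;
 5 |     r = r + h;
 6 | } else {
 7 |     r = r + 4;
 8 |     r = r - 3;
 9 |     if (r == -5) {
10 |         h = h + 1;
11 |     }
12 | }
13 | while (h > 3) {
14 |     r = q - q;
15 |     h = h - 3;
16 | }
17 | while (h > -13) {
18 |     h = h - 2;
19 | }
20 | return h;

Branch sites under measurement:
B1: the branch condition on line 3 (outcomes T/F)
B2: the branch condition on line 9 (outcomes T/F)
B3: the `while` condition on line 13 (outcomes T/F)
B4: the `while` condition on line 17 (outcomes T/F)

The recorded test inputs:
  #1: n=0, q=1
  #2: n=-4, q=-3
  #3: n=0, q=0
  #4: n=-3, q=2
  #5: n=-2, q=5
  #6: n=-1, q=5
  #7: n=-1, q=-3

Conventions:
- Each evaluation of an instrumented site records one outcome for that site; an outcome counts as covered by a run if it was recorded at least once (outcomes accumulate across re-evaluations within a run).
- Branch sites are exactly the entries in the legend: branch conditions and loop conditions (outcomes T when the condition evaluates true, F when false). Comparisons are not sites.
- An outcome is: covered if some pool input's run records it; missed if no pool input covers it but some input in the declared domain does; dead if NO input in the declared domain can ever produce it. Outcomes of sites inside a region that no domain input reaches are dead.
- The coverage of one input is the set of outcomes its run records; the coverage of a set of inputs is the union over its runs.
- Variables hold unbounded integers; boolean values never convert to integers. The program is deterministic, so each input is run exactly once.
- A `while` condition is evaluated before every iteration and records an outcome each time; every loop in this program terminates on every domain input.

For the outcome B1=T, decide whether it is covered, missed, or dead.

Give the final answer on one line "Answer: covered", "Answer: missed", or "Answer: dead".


B1=T is recorded by pool input(s) 1, 3, 6, 7 -> covered
Answer: covered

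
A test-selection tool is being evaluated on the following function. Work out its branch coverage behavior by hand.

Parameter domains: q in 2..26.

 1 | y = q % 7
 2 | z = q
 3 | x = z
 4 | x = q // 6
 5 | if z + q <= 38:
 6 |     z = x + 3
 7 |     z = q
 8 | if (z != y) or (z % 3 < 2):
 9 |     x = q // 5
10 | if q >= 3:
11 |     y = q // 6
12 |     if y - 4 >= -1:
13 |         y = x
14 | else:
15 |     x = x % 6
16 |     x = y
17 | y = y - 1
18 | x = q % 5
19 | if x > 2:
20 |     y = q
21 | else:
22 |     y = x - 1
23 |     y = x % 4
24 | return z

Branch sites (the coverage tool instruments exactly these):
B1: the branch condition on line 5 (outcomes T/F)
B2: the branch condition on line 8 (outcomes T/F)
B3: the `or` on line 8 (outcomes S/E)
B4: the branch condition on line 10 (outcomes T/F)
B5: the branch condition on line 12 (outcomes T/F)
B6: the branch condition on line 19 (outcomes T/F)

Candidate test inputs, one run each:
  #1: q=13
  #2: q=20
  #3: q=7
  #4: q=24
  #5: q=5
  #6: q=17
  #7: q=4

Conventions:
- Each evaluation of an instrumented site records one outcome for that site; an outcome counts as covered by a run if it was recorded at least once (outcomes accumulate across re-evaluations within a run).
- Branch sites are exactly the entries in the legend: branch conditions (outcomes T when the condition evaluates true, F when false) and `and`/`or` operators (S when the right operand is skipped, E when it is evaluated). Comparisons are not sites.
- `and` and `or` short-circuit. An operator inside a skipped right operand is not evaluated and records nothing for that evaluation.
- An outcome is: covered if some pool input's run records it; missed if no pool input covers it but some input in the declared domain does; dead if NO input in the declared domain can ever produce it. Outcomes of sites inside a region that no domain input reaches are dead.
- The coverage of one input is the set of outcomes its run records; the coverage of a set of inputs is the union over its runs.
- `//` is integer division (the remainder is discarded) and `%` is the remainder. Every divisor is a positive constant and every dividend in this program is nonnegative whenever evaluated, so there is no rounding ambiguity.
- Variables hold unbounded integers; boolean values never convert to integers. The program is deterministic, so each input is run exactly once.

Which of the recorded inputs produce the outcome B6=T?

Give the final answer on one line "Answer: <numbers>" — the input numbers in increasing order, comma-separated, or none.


input #1 (q=13): covers B6=T
input #2 (q=20): misses B6=T
input #3 (q=7): misses B6=T
input #4 (q=24): covers B6=T
input #5 (q=5): misses B6=T
input #6 (q=17): misses B6=T
input #7 (q=4): covers B6=T
Answer: 1, 4, 7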